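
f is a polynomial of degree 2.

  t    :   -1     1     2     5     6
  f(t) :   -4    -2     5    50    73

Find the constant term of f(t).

Write f(t) = at² + bt + c; the 5 given values yield a linear system in the 3 coefficients.
Solving, f(t) = 2t² + t - 5.
The constant term is f(0) = -5.

-5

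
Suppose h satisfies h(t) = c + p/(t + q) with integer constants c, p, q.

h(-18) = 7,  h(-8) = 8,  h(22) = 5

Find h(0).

(h(t) − c)(t + q) = p for each data point; the three points give a linear system in c and q, then p follows.
Solving: c = 6, q = -2, p = -20, so h(t) = 6 − 20/(t − 2).
Then h(0) = 6 − 20/(-2) = 16.

16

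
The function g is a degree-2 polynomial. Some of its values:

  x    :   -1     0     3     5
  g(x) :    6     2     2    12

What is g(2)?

Write g(x) = ax² + bx + c; the 4 given values yield a linear system in the 3 coefficients.
Solving, g(x) = x² - 3x + 2.
Then g(2) = 0.

0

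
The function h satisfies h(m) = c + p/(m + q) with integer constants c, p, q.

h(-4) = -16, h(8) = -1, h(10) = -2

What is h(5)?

(h(m) − c)(m + q) = p for each data point; the three points give a linear system in c and q, then p follows.
Solving: c = -6, q = 0, p = 40, so h(m) = -6 + 40/(m + 0).
Then h(5) = -6 + 40/5 = 2.

2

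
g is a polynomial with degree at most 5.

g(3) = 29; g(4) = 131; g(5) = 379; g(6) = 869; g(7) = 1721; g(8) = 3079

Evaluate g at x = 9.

5111

First differences: 102, 248, 490, 852, 1358. Second differences: 146, 242, 362, 506. Third differences: 96, 120, 144. Fourth differences: 24, 24.
Level-4 differences are constant, so g has degree 4.
Extending the table by one column gives the next first difference 2032, so g(9) = 3079 + 2032 = 5111.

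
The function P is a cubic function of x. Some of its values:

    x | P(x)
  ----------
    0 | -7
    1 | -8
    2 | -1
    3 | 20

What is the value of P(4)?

Write P(x) = ax³ + bx² + cx + d; the 4 given values yield a linear system in the 4 coefficients.
Solving, P(x) = x³ + x² - 3x - 7.
Then P(4) = 61.

61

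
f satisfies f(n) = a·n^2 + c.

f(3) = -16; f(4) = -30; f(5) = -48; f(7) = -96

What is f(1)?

0

From f(3) = -16 and f(4) = -30: 9a + c = -16 and 16a + c = -30.
Subtracting: 7a = -14, so a = -2; then c = -16 − (-2)·9 = 2.
So f(n) = -2n² + 2, and f(1) = 0.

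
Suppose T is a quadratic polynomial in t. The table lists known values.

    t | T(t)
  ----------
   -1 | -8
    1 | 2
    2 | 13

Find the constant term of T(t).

Write T(t) = at² + bt + c; the 3 given values yield a linear system in the 3 coefficients.
Solving, T(t) = 2t² + 5t - 5.
The constant term is T(0) = -5.

-5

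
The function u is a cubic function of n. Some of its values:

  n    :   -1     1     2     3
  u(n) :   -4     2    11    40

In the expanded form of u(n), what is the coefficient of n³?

2

Write u(n) = an³ + bn² + cn + d; the 4 given values yield a linear system in the 4 coefficients.
Solving, u(n) = 2n³ - 2n² + n + 1.
The coefficient of n³ is 2.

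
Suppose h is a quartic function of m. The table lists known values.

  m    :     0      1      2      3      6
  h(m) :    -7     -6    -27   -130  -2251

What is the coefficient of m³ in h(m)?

2

Write h(m) = am^4 + bm³ + cm² + dm + e; the 5 given values yield a linear system in the 5 coefficients.
Solving, h(m) = -2m^4 + 2m³ - 3m² + 4m - 7.
The coefficient of m³ is 2.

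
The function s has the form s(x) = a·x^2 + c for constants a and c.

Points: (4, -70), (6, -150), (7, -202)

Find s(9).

-330

From s(4) = -70 and s(6) = -150: 16a + c = -70 and 36a + c = -150.
Subtracting: 20a = -80, so a = -4; then c = -70 − (-4)·16 = -6.
So s(x) = -4x² − 6, and s(9) = -330.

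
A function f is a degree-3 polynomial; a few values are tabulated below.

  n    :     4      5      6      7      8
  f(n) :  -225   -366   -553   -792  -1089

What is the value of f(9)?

Write f(n) = an³ + bn² + cn + d; the 5 given values yield a linear system in the 4 coefficients.
Solving, f(n) = -n³ - 8n² - 8n - 1.
Then f(9) = -1450.

-1450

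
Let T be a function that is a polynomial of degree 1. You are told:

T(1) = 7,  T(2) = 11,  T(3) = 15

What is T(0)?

First differences: 4, 4.
Level-1 differences are constant, so T has degree 1.
Fitting a degree-1 polynomial gives T(k) = 4k + 3.
Then T(0) = 3.

3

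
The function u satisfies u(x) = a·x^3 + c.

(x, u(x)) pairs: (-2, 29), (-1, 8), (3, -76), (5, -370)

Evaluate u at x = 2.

-19

From u(-2) = 29 and u(-1) = 8: -8a + c = 29 and -1a + c = 8.
Subtracting: 7a = -21, so a = -3; then c = 29 − (-3)·(-8) = 5.
So u(x) = -3x³ + 5, and u(2) = -19.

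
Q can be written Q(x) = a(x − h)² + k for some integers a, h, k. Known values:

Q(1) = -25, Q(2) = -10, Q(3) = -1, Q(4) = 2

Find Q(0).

-46

First differences 15, 9, 3; second difference -6 = 2a, so a = -3.
Expanding, the x-coefficient is −2ah = 6h; matching it to the data gives h = 4, and then k = 2.
So Q(x) = -3(x − 4)² + 2.
Q(0) = -3·(-4)² + 2 = -46.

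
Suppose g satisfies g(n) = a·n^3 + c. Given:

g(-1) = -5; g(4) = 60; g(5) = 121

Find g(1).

-3

From g(-1) = -5 and g(4) = 60: -1a + c = -5 and 64a + c = 60.
Subtracting: 65a = 65, so a = 1; then c = -5 − 1·(-1) = -4.
So g(n) = 1n³ − 4, and g(1) = -3.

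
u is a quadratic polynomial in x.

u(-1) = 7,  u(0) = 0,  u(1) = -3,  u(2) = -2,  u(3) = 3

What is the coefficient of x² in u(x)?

First differences: -7, -3, 1, 5. Second differences: 4, 4, 4.
Level-2 differences are constant, so u has degree 2.
Fitting a degree-2 polynomial gives u(x) = 2x² - 5x.
The coefficient of x² is 2.

2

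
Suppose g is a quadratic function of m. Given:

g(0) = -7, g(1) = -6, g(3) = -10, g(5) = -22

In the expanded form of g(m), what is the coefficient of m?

2

Write g(m) = am² + bm + c; the 4 given values yield a linear system in the 3 coefficients.
Solving, g(m) = -m² + 2m - 7.
The coefficient of m is 2.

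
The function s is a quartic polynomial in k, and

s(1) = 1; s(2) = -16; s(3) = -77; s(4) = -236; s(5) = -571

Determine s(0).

Write s(k) = ak^4 + bk³ + ck² + dk + e; the 5 given values yield a linear system in the 5 coefficients.
Solving, s(k) = -k^4 + k³ - 3k² + 4.
Then s(0) = 4.

4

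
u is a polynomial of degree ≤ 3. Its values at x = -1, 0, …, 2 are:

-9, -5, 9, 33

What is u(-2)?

Write u(x) = ax³ + bx² + cx + d; the 4 given values yield a linear system in the 4 coefficients.
Solving, the leading coefficient vanishes, and u(x) = 5x² + 9x - 5.
Then u(-2) = -3.

-3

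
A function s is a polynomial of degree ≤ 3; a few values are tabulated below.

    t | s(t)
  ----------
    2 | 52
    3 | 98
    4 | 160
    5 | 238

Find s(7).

442

Write s(t) = at³ + bt² + ct + d; the 4 given values yield a linear system in the 4 coefficients.
Solving, the leading coefficient vanishes, and s(t) = 8t² + 6t + 8.
Then s(7) = 442.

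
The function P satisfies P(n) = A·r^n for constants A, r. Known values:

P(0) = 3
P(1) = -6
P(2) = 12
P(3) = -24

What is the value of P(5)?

Consecutive ratio: -6/3 = -2, and 12/(-6) = -2, so r = -2.
Then A·(-2)^0 = 3 gives A = 3, and P(n) = 3·(-2)^n.
P(5) = 3·(-2)^5 = -96.

-96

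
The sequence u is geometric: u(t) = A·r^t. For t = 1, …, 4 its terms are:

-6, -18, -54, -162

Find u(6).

Consecutive ratio: -18/(-6) = 3, and -54/(-18) = 3, so r = 3.
Then A·3^1 = -6 gives A = -2, and u(t) = -2·3^t.
u(6) = -2·3^6 = -1458.

-1458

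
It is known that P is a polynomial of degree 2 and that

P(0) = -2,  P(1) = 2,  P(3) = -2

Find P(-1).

Write P(k) = ak² + bk + c; the 3 given values yield a linear system in the 3 coefficients.
Solving, P(k) = -2k² + 6k - 2.
Then P(-1) = -10.

-10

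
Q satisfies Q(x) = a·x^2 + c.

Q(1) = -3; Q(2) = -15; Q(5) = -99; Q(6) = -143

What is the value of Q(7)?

-195

From Q(1) = -3 and Q(2) = -15: 1a + c = -3 and 4a + c = -15.
Subtracting: 3a = -12, so a = -4; then c = -3 − (-4)·1 = 1.
So Q(x) = -4x² + 1, and Q(7) = -195.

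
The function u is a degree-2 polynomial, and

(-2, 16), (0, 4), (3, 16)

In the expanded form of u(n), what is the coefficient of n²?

2

Write u(n) = an² + bn + c; the 3 given values yield a linear system in the 3 coefficients.
Solving, u(n) = 2n² - 2n + 4.
The coefficient of n² is 2.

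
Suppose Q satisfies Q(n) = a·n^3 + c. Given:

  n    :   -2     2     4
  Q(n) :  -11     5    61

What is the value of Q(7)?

340

From Q(-2) = -11 and Q(2) = 5: -8a + c = -11 and 8a + c = 5.
Subtracting: 16a = 16, so a = 1; then c = -11 − 1·(-8) = -3.
So Q(n) = 1n³ − 3, and Q(7) = 340.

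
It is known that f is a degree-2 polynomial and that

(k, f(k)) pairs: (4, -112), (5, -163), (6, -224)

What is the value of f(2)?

-40

Write f(k) = ak² + bk + c; the 3 given values yield a linear system in the 3 coefficients.
Solving, f(k) = -5k² - 6k - 8.
Then f(2) = -40.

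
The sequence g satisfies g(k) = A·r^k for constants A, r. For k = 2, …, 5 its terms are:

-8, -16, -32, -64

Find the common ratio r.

Consecutive ratio: -16/(-8) = 2, and -32/(-16) = 2, so r = 2.
Then A·2^2 = -8 gives A = -2, and g(k) = -2·2^k.

2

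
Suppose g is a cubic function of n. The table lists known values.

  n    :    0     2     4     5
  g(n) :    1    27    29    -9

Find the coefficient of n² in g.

9

Write g(n) = an³ + bn² + cn + d; the 4 given values yield a linear system in the 4 coefficients.
Solving, g(n) = -2n³ + 9n² + 3n + 1.
The coefficient of n² is 9.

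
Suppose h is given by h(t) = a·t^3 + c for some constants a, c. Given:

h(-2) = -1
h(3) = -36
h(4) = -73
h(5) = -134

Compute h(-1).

-8

From h(-2) = -1 and h(3) = -36: -8a + c = -1 and 27a + c = -36.
Subtracting: 35a = -35, so a = -1; then c = -1 − (-1)·(-8) = -9.
So h(t) = -1t³ − 9, and h(-1) = -8.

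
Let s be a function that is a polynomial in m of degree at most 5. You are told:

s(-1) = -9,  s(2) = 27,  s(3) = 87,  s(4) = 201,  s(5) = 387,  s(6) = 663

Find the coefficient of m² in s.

0

Write s(m) = am^5 + bm^4 + cm³ + dm² + em + p; the 6 given values yield a linear system in the 6 coefficients.
Solving, the top 2 coefficients vanish, and s(m) = 3m³ + 3m - 3.
The coefficient of m² is 0.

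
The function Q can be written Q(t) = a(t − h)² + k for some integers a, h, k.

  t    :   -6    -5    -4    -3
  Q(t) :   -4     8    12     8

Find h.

First differences 12, 4, -4; second difference -8 = 2a, so a = -4.
Expanding, the t-coefficient is −2ah = 8h; matching it to the data gives h = -4, and then k = 12.
So Q(t) = -4(t + 4)² + 12.
Hence h = -4.

-4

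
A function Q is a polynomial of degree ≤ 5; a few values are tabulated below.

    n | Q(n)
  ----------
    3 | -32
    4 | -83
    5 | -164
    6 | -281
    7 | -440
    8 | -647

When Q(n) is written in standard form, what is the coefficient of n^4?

0

First differences: -51, -81, -117, -159, -207. Second differences: -30, -36, -42, -48. Third differences: -6, -6, -6.
Level-3 differences are constant, so Q has degree 3.
Fitting a degree-3 polynomial gives Q(n) = -n³ - 3n² + 7n + 1.
The coefficient of n^4 is 0.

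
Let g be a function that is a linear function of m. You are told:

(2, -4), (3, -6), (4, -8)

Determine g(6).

Write g(m) = am + b; the 3 given values yield a linear system in the 2 coefficients.
Solving, g(m) = -2m.
Then g(6) = -12.

-12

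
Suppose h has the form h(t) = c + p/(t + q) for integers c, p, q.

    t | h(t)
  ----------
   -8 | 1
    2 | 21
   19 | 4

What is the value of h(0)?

(h(t) − c)(t + q) = p for each data point; the three points give a linear system in c and q, then p follows.
Solving: c = 3, q = -1, p = 18, so h(t) = 3 + 18/(t − 1).
Then h(0) = 3 + 18/(-1) = -15.

-15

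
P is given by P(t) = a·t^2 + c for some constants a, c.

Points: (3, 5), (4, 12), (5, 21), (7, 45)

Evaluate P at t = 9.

From P(3) = 5 and P(4) = 12: 9a + c = 5 and 16a + c = 12.
Subtracting: 7a = 7, so a = 1; then c = 5 − 1·9 = -4.
So P(t) = 1t² − 4, and P(9) = 77.

77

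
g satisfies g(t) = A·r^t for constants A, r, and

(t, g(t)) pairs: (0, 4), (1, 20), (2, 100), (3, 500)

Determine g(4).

Consecutive ratio: 20/4 = 5, and 100/20 = 5, so r = 5.
Then A·5^0 = 4 gives A = 4, and g(t) = 4·5^t.
g(4) = 4·5^4 = 2500.

2500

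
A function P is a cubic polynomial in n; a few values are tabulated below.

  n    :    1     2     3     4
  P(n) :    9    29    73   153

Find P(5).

281

Write P(n) = an³ + bn² + cn + d; the 4 given values yield a linear system in the 4 coefficients.
Solving, P(n) = 2n³ + 6n + 1.
Then P(5) = 281.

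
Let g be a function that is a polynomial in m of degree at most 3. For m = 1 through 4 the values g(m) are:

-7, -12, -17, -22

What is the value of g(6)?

-32

First differences: -5, -5, -5.
Level-1 differences are constant, so g has degree 1.
Fitting a degree-1 polynomial gives g(m) = -5m - 2.
Then g(6) = -32.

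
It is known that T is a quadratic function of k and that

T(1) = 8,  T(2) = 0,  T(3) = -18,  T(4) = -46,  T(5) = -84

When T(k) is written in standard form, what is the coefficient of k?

First differences: -8, -18, -28, -38. Second differences: -10, -10, -10.
Level-2 differences are constant, so T has degree 2.
Fitting a degree-2 polynomial gives T(k) = -5k² + 7k + 6.
The coefficient of k is 7.

7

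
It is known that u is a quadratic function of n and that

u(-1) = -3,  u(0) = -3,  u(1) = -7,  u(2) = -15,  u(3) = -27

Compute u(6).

-87

First differences: 0, -4, -8, -12. Second differences: -4, -4, -4.
Level-2 differences are constant, so u has degree 2.
Fitting a degree-2 polynomial gives u(n) = -2n² - 2n - 3.
Then u(6) = -87.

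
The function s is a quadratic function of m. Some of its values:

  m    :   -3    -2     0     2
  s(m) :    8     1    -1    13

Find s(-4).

19

Write s(m) = am² + bm + c; the 4 given values yield a linear system in the 3 coefficients.
Solving, s(m) = 2m² + 3m - 1.
Then s(-4) = 19.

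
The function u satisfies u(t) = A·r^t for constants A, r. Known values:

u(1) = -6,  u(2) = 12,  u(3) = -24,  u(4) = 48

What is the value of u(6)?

Consecutive ratio: 12/(-6) = -2, and -24/12 = -2, so r = -2.
Then A·(-2)^1 = -6 gives A = 3, and u(t) = 3·(-2)^t.
u(6) = 3·(-2)^6 = 192.

192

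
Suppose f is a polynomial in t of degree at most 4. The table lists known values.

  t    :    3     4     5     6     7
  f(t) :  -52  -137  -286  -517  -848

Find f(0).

-1

Write f(t) = at^4 + bt³ + ct² + dt + e; the 5 given values yield a linear system in the 5 coefficients.
Solving, the leading coefficient vanishes, and f(t) = -3t³ + 4t² - 2t - 1.
Then f(0) = -1.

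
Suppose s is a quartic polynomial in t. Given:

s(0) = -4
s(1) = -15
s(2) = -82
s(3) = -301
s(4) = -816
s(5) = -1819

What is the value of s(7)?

First differences: -11, -67, -219, -515, -1003. Second differences: -56, -152, -296, -488. Third differences: -96, -144, -192. Fourth differences: -48, -48.
Level-4 differences are constant, so s has degree 4.
Fitting a degree-4 polynomial gives s(t) = -2t^4 - 4t³ - 2t² - 3t - 4.
Then s(7) = -6297.

-6297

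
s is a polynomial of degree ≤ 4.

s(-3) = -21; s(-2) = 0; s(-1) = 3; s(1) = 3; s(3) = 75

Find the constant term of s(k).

Write s(k) = ak^4 + bk³ + ck² + dk + e; the 5 given values yield a linear system in the 5 coefficients.
Solving, the leading coefficient vanishes, and s(k) = 2k³ + 3k² - 2k.
The constant term is s(0) = 0.

0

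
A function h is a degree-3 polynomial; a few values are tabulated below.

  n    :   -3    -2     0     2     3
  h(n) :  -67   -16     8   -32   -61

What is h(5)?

Write h(n) = an³ + bn² + cn + d; the 5 given values yield a linear system in the 4 coefficients.
Solving, h(n) = n³ - 8n² - 8n + 8.
Then h(5) = -107.

-107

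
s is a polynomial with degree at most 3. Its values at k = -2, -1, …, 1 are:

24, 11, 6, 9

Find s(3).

39

First differences: -13, -5, 3. Second differences: 8, 8.
Level-2 differences are constant, so s has degree 2.
Fitting a degree-2 polynomial gives s(k) = 4k² - k + 6.
Then s(3) = 39.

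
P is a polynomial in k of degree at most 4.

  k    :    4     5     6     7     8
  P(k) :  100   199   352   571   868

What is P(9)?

First differences: 99, 153, 219, 297. Second differences: 54, 66, 78. Third differences: 12, 12.
Level-3 differences are constant, so P has degree 3.
Fitting a degree-3 polynomial gives P(k) = 2k³ - 3k² + 4k + 4.
Then P(9) = 1255.

1255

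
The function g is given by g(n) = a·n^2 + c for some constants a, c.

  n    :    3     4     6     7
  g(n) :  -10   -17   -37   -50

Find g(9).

From g(3) = -10 and g(4) = -17: 9a + c = -10 and 16a + c = -17.
Subtracting: 7a = -7, so a = -1; then c = -10 − (-1)·9 = -1.
So g(n) = -1n² − 1, and g(9) = -82.

-82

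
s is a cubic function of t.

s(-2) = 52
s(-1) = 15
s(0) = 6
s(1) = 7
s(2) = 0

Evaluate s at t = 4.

Write s(t) = at³ + bt² + ct + d; the 5 given values yield a linear system in the 4 coefficients.
Solving, s(t) = -3t³ + 5t² - t + 6.
Then s(4) = -110.

-110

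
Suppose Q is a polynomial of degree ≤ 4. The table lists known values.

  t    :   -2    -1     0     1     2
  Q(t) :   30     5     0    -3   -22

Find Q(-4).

212

First differences: -25, -5, -3, -19. Second differences: 20, 2, -16. Third differences: -18, -18.
Level-3 differences are constant, so Q has degree 3.
Fitting a degree-3 polynomial gives Q(t) = -3t³ + t² - t.
Then Q(-4) = 212.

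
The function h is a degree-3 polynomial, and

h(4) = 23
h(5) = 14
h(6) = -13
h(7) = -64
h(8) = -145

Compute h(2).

First differences: -9, -27, -51, -81. Second differences: -18, -24, -30. Third differences: -6, -6.
Level-3 differences are constant, so h has degree 3.
Fitting a degree-3 polynomial gives h(x) = -x³ + 6x² - 2x - 1.
Then h(2) = 11.

11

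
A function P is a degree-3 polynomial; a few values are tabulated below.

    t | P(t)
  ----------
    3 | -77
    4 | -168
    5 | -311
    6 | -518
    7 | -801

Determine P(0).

Write P(t) = at³ + bt² + ct + d; the 5 given values yield a linear system in the 4 coefficients.
Solving, P(t) = -2t³ - 2t² - 3t + 4.
Then P(0) = 4.

4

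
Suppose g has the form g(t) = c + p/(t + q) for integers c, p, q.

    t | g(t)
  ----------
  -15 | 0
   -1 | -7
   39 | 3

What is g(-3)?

(g(t) − c)(t + q) = p for each data point; the three points give a linear system in c and q, then p follows.
Solving: c = 2, q = -3, p = 36, so g(t) = 2 + 36/(t − 3).
Then g(-3) = 2 + 36/(-6) = -4.

-4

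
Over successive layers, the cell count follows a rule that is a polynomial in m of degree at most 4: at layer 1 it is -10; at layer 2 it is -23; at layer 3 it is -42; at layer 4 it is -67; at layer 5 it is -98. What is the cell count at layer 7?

Write the value at m as f(m).
First differences: -13, -19, -25, -31. Second differences: -6, -6, -6.
Level-2 differences are constant, so f has degree 2.
Fitting a degree-2 polynomial gives f(m) = -3m² - 4m - 3.
Then f(7) = -178.

-178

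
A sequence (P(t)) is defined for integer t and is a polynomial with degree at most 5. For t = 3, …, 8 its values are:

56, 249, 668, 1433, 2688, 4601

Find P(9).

First differences: 193, 419, 765, 1255, 1913. Second differences: 226, 346, 490, 658. Third differences: 120, 144, 168. Fourth differences: 24, 24.
Level-4 differences are constant, so P has degree 4.
Fitting a degree-4 polynomial gives P(t) = t^4 + 2t³ - 8t² - 7.
Then P(9) = 7364.

7364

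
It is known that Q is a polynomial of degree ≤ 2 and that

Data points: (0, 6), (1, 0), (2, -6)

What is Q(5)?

Write Q(m) = am² + bm + c; the 3 given values yield a linear system in the 3 coefficients.
Solving, the leading coefficient vanishes, and Q(m) = -6m + 6.
Then Q(5) = -24.

-24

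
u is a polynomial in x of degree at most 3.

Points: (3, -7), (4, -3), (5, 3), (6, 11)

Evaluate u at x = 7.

21

First differences: 4, 6, 8. Second differences: 2, 2.
Level-2 differences are constant, so u has degree 2.
Extending the table by one column gives the next first difference 10, so u(7) = 11 + 10 = 21.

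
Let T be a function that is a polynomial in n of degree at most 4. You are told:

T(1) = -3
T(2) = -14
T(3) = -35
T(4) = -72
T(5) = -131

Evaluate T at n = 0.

First differences: -11, -21, -37, -59. Second differences: -10, -16, -22. Third differences: -6, -6.
Level-3 differences are constant, so T has degree 3.
Fitting a degree-3 polynomial gives T(n) = -n³ + n² - 7n + 4.
Then T(0) = 4.

4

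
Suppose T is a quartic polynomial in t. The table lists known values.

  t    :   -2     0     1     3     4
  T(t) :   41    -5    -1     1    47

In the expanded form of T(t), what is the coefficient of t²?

2

Write T(t) = at^4 + bt³ + ct² + dt + e; the 5 given values yield a linear system in the 5 coefficients.
Solving, T(t) = t^4 - 4t³ + 2t² + 5t - 5.
The coefficient of t² is 2.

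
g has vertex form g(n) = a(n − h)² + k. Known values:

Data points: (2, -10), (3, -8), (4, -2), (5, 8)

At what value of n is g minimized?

First differences 2, 6, 10; second difference 4 = 2a, so a = 2.
Expanding, the n-coefficient is −2ah = -4h; matching it to the data gives h = 2, and then k = -10.
So g(n) = 2(n − 2)² − 10.
Hence h = 2.

2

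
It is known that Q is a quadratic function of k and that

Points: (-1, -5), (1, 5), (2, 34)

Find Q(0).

-8

Write Q(k) = ak² + bk + c; the 3 given values yield a linear system in the 3 coefficients.
Solving, Q(k) = 8k² + 5k - 8.
Then Q(0) = -8.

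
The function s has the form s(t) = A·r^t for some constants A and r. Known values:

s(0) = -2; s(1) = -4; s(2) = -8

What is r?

Consecutive ratio: -4/(-2) = 2, and -8/(-4) = 2, so r = 2.
Then A·2^0 = -2 gives A = -2, and s(t) = -2·2^t.

2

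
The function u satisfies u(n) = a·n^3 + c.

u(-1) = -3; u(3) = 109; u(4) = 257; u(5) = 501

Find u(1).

5

From u(-1) = -3 and u(3) = 109: -1a + c = -3 and 27a + c = 109.
Subtracting: 28a = 112, so a = 4; then c = -3 − 4·(-1) = 1.
So u(n) = 4n³ + 1, and u(1) = 5.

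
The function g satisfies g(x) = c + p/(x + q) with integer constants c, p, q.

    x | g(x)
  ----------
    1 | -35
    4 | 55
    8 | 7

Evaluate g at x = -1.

(g(x) − c)(x + q) = p for each data point; the three points give a linear system in c and q, then p follows.
Solving: c = -5, q = -3, p = 60, so g(x) = -5 + 60/(x − 3).
Then g(-1) = -5 + 60/(-4) = -20.

-20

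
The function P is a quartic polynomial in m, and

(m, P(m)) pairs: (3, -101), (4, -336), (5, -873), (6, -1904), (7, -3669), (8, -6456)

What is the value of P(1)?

First differences: -235, -537, -1031, -1765, -2787. Second differences: -302, -494, -734, -1022. Third differences: -192, -240, -288. Fourth differences: -48, -48.
Level-4 differences are constant, so P has degree 4.
Fitting a degree-4 polynomial gives P(m) = -2m^4 + 4m³ - 5m² + 2m - 8.
Then P(1) = -9.

-9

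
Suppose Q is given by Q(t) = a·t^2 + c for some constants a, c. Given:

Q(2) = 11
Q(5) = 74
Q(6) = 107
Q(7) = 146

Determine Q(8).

From Q(2) = 11 and Q(5) = 74: 4a + c = 11 and 25a + c = 74.
Subtracting: 21a = 63, so a = 3; then c = 11 − 3·4 = -1.
So Q(t) = 3t² − 1, and Q(8) = 191.

191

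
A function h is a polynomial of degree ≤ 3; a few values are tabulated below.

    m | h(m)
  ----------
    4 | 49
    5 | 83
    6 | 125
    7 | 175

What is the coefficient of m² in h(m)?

First differences: 34, 42, 50. Second differences: 8, 8.
Level-2 differences are constant, so h has degree 2.
Fitting a degree-2 polynomial gives h(m) = 4m² - 2m - 7.
The coefficient of m² is 4.

4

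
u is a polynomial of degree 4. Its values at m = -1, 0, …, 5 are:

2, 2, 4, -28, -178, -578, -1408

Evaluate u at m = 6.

-2896

Write u(m) = am^4 + bm³ + cm² + dm + e; the 7 given values yield a linear system in the 5 coefficients.
Solving, u(m) = -2m^4 - 2m³ + 3m² + 3m + 2.
Then u(6) = -2896.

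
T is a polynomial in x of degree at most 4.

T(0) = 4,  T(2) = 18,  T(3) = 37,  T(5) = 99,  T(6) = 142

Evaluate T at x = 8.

Write T(x) = ax^4 + bx³ + cx² + dx + e; the 5 given values yield a linear system in the 5 coefficients.
Solving, the top 2 coefficients vanish, and T(x) = 4x² - x + 4.
Then T(8) = 252.

252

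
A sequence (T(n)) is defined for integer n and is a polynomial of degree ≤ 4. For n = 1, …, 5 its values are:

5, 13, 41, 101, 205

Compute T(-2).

-19

Write T(n) = an^4 + bn³ + cn² + dn + e; the 5 given values yield a linear system in the 5 coefficients.
Solving, the leading coefficient vanishes, and T(n) = 2n³ - 2n² + 5.
Then T(-2) = -19.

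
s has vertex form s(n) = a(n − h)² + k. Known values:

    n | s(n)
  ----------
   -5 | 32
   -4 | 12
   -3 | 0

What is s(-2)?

-4

First differences -20, -12; second difference 8 = 2a, so a = 4.
Expanding, the n-coefficient is −2ah = -8h; matching it to the data gives h = -2, and then k = -4.
So s(n) = 4(n + 2)² − 4.
s(-2) = 4·0² − 4 = -4.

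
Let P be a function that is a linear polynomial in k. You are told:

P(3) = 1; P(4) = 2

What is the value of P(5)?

3

Write P(k) = ak + b; the 2 given values yield a linear system in the 2 coefficients.
Solving, P(k) = k - 2.
Then P(5) = 3.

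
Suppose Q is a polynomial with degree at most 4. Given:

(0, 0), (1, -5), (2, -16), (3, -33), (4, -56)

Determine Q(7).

-161

First differences: -5, -11, -17, -23. Second differences: -6, -6, -6.
Level-2 differences are constant, so Q has degree 2.
Fitting a degree-2 polynomial gives Q(n) = -3n² - 2n.
Then Q(7) = -161.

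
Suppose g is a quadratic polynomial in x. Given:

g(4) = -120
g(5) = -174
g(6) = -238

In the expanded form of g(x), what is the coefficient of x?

-9

Write g(x) = ax² + bx + c; the 3 given values yield a linear system in the 3 coefficients.
Solving, g(x) = -5x² - 9x - 4.
The coefficient of x is -9.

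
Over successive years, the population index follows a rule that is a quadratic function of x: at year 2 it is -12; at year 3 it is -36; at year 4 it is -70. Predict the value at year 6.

Write the value at x as s(x).
Write s(x) = ax² + bx + c; the 3 given values yield a linear system in the 3 coefficients.
Solving, s(x) = -5x² + x + 6.
Then s(6) = -168.

-168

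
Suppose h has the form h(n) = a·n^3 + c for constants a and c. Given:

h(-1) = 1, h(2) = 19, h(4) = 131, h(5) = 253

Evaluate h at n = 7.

From h(-1) = 1 and h(2) = 19: -1a + c = 1 and 8a + c = 19.
Subtracting: 9a = 18, so a = 2; then c = 1 − 2·(-1) = 3.
So h(n) = 2n³ + 3, and h(7) = 689.

689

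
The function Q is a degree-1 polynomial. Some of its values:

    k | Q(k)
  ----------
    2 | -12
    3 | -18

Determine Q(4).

Write Q(k) = ak + b; the 2 given values yield a linear system in the 2 coefficients.
Solving, Q(k) = -6k.
Then Q(4) = -24.

-24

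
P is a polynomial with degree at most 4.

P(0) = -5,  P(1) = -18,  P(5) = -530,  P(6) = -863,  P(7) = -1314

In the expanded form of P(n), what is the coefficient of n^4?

Write P(n) = an^4 + bn³ + cn² + dn + e; the 5 given values yield a linear system in the 5 coefficients.
Solving, the leading coefficient vanishes, and P(n) = -3n³ - 5n² - 5n - 5.
The coefficient of n^4 is 0.

0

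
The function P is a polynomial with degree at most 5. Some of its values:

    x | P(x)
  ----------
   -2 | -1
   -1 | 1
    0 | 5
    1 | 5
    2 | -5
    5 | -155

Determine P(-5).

Write P(x) = ax^5 + bx^4 + cx³ + dx² + ex + p; the 6 given values yield a linear system in the 6 coefficients.
Solving, the top 2 coefficients vanish, and P(x) = -x³ - 2x² + 3x + 5.
Then P(-5) = 65.

65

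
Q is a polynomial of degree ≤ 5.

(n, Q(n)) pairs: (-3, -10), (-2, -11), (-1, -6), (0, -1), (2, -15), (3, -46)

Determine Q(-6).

Write Q(n) = an^5 + bn^4 + cn³ + dn² + en + p; the 6 given values yield a linear system in the 6 coefficients.
Solving, the top 2 coefficients vanish, and Q(n) = -n³ - 3n² + 3n - 1.
Then Q(-6) = 89.

89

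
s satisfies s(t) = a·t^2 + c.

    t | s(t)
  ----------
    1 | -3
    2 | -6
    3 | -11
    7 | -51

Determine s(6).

From s(1) = -3 and s(2) = -6: 1a + c = -3 and 4a + c = -6.
Subtracting: 3a = -3, so a = -1; then c = -3 − (-1)·1 = -2.
So s(t) = -1t² − 2, and s(6) = -38.

-38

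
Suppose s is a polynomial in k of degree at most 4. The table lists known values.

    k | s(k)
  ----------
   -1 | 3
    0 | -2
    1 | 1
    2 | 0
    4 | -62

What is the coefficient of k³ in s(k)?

Write s(k) = ak^4 + bk³ + ck² + dk + e; the 5 given values yield a linear system in the 5 coefficients.
Solving, the leading coefficient vanishes, and s(k) = -2k³ + 4k² + k - 2.
The coefficient of k³ is -2.

-2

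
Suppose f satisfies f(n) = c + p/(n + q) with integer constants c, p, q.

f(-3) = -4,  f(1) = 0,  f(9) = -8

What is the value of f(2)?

(f(n) − c)(n + q) = p for each data point; the three points give a linear system in c and q, then p follows.
Solving: c = -6, q = -3, p = -12, so f(n) = -6 − 12/(n − 3).
Then f(2) = -6 − 12/(-1) = 6.

6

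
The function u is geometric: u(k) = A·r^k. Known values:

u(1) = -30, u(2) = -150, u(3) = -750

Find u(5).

-18750

Consecutive ratio: -150/(-30) = 5, and -750/(-150) = 5, so r = 5.
Then A·5^1 = -30 gives A = -6, and u(k) = -6·5^k.
u(5) = -6·5^5 = -18750.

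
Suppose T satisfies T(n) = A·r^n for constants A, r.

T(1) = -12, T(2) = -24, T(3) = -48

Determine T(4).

Consecutive ratio: -24/(-12) = 2, and -48/(-24) = 2, so r = 2.
Then A·2^1 = -12 gives A = -6, and T(n) = -6·2^n.
T(4) = -6·2^4 = -96.

-96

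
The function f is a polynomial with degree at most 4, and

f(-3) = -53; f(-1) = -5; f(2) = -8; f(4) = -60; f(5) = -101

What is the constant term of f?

4

Write f(m) = am^4 + bm³ + cm² + dm + e; the 5 given values yield a linear system in the 5 coefficients.
Solving, the top 2 coefficients vanish, and f(m) = -5m² + 4m + 4.
The constant term is f(0) = 4.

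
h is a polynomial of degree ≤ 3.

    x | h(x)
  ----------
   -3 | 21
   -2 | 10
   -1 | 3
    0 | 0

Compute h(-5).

55

Write h(x) = ax³ + bx² + cx + d; the 4 given values yield a linear system in the 4 coefficients.
Solving, the leading coefficient vanishes, and h(x) = 2x² - x.
Then h(-5) = 55.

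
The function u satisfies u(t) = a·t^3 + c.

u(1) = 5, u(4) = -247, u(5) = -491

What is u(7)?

-1363

From u(1) = 5 and u(4) = -247: 1a + c = 5 and 64a + c = -247.
Subtracting: 63a = -252, so a = -4; then c = 5 − (-4)·1 = 9.
So u(t) = -4t³ + 9, and u(7) = -1363.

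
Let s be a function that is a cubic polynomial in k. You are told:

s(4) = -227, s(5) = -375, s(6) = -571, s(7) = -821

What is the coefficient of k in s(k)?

-6

Write s(k) = ak³ + bk² + ck + d; the 4 given values yield a linear system in the 4 coefficients.
Solving, s(k) = -k³ - 9k² - 6k + 5.
The coefficient of k is -6.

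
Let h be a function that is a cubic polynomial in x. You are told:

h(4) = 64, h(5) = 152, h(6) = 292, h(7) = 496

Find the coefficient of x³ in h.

Write h(x) = ax³ + bx² + cx + d; the 4 given values yield a linear system in the 4 coefficients.
Solving, h(x) = 2x³ - 4x² + 2x - 8.
The coefficient of x³ is 2.

2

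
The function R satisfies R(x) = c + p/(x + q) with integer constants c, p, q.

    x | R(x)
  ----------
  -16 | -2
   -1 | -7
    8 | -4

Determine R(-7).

(R(x) − c)(x + q) = p for each data point; the three points give a linear system in c and q, then p follows.
Solving: c = -3, q = 4, p = -12, so R(x) = -3 − 12/(x + 4).
Then R(-7) = -3 − 12/(-3) = 1.

1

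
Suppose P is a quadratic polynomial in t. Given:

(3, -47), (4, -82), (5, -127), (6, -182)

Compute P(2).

-22

First differences: -35, -45, -55. Second differences: -10, -10.
Level-2 differences are constant, so P has degree 2.
Fitting a degree-2 polynomial gives P(t) = -5t² - 2.
Then P(2) = -22.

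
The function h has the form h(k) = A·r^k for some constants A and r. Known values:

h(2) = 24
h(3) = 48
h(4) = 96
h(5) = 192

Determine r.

Consecutive ratio: 48/24 = 2, and 96/48 = 2, so r = 2.
Then A·2^2 = 24 gives A = 6, and h(k) = 6·2^k.

2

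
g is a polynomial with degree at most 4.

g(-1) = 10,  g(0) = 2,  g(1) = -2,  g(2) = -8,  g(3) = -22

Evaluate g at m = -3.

62

First differences: -8, -4, -6, -14. Second differences: 4, -2, -8. Third differences: -6, -6.
Level-3 differences are constant, so g has degree 3.
Fitting a degree-3 polynomial gives g(m) = -m³ + 2m² - 5m + 2.
Then g(-3) = 62.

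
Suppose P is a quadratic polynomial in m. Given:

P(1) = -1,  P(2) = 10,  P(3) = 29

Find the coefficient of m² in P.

Write P(m) = am² + bm + c; the 3 given values yield a linear system in the 3 coefficients.
Solving, P(m) = 4m² - m - 4.
The coefficient of m² is 4.

4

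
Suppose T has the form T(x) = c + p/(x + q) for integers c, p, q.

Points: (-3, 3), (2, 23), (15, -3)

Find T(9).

(T(x) − c)(x + q) = p for each data point; the three points give a linear system in c and q, then p follows.
Solving: c = -1, q = -3, p = -24, so T(x) = -1 − 24/(x − 3).
Then T(9) = -1 − 24/6 = -5.

-5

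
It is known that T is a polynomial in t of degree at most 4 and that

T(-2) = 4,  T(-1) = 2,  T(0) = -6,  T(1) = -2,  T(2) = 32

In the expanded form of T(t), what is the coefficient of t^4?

First differences: -2, -8, 4, 34. Second differences: -6, 12, 30. Third differences: 18, 18.
Level-3 differences are constant, so T has degree 3.
Fitting a degree-3 polynomial gives T(t) = 3t³ + 6t² - 5t - 6.
The coefficient of t^4 is 0.

0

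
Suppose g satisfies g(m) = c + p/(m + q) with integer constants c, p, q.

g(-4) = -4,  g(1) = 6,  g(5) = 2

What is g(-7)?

(g(m) − c)(m + q) = p for each data point; the three points give a linear system in c and q, then p follows.
Solving: c = 0, q = 1, p = 12, so g(m) = 12/(m + 1).
Then g(-7) = 0 + 12/(-6) = -2.

-2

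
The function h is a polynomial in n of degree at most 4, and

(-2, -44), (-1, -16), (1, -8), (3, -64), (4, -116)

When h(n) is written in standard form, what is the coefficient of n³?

0

Write h(n) = an^4 + bn³ + cn² + dn + e; the 5 given values yield a linear system in the 5 coefficients.
Solving, the top 2 coefficients vanish, and h(n) = -8n² + 4n - 4.
The coefficient of n³ is 0.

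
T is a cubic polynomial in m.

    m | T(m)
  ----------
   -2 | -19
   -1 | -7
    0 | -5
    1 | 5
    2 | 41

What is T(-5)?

-295

First differences: 12, 2, 10, 36. Second differences: -10, 8, 26. Third differences: 18, 18.
Level-3 differences are constant, so T has degree 3.
Fitting a degree-3 polynomial gives T(m) = 3m³ + 4m² + 3m - 5.
Then T(-5) = -295.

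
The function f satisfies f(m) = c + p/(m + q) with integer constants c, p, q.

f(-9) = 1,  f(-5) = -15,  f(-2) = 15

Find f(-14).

(f(m) − c)(m + q) = p for each data point; the three points give a linear system in c and q, then p follows.
Solving: c = 5, q = 4, p = 20, so f(m) = 5 + 20/(m + 4).
Then f(-14) = 5 + 20/(-10) = 3.

3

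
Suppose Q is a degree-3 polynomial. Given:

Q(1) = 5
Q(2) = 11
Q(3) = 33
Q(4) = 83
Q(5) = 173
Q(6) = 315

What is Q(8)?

803

Write Q(m) = am³ + bm² + cm + d; the 6 given values yield a linear system in the 4 coefficients.
Solving, Q(m) = 2m³ - 4m² + 4m + 3.
Then Q(8) = 803.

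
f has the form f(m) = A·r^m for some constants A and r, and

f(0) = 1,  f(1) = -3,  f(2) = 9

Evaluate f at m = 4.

81

Consecutive ratio: -3/1 = -3, and 9/(-3) = -3, so r = -3.
Then A·(-3)^0 = 1 gives A = 1, and f(m) = 1·(-3)^m.
f(4) = 1·(-3)^4 = 81.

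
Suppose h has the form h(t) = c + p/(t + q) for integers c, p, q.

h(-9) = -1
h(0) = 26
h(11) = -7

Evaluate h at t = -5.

(h(t) − c)(t + q) = p for each data point; the three points give a linear system in c and q, then p follows.
Solving: c = -4, q = -1, p = -30, so h(t) = -4 − 30/(t − 1).
Then h(-5) = -4 − 30/(-6) = 1.

1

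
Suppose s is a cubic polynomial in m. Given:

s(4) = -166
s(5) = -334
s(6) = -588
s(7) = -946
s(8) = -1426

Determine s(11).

-3778

First differences: -168, -254, -358, -480. Second differences: -86, -104, -122. Third differences: -18, -18.
Level-3 differences are constant, so s has degree 3.
Fitting a degree-3 polynomial gives s(m) = -3m³ + 2m² - 3m + 6.
Then s(11) = -3778.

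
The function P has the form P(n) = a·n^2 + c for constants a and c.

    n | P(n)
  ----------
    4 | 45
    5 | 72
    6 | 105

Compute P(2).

From P(4) = 45 and P(5) = 72: 16a + c = 45 and 25a + c = 72.
Subtracting: 9a = 27, so a = 3; then c = 45 − 3·16 = -3.
So P(n) = 3n² − 3, and P(2) = 9.

9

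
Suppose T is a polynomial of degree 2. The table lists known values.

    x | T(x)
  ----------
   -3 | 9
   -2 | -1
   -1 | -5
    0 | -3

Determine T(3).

Write T(x) = ax² + bx + c; the 4 given values yield a linear system in the 3 coefficients.
Solving, T(x) = 3x² + 5x - 3.
Then T(3) = 39.

39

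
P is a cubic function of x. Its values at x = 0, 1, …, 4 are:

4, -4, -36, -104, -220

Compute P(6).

First differences: -8, -32, -68, -116. Second differences: -24, -36, -48. Third differences: -12, -12.
Level-3 differences are constant, so P has degree 3.
Fitting a degree-3 polynomial gives P(x) = -2x³ - 6x² + 4.
Then P(6) = -644.

-644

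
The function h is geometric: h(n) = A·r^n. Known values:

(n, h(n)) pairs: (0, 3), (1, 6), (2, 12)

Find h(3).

24

Consecutive ratio: 6/3 = 2, and 12/6 = 2, so r = 2.
Then A·2^0 = 3 gives A = 3, and h(n) = 3·2^n.
h(3) = 3·2^3 = 24.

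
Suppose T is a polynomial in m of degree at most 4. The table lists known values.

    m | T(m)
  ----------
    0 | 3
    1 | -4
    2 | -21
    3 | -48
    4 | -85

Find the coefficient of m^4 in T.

First differences: -7, -17, -27, -37. Second differences: -10, -10, -10.
Level-2 differences are constant, so T has degree 2.
Fitting a degree-2 polynomial gives T(m) = -5m² - 2m + 3.
The coefficient of m^4 is 0.

0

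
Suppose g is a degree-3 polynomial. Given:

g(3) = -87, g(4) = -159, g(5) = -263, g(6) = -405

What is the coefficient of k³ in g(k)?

-1

Write g(k) = ak³ + bk² + ck + d; the 4 given values yield a linear system in the 4 coefficients.
Solving, g(k) = -k³ - 4k² - 7k - 3.
The coefficient of k³ is -1.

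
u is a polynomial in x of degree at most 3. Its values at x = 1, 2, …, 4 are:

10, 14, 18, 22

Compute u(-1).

2

First differences: 4, 4, 4.
Level-1 differences are constant, so u has degree 1.
Fitting a degree-1 polynomial gives u(x) = 4x + 6.
Then u(-1) = 2.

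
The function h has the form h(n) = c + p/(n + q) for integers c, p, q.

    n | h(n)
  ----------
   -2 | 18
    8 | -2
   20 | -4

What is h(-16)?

(h(n) − c)(n + q) = p for each data point; the three points give a linear system in c and q, then p follows.
Solving: c = -6, q = 4, p = 48, so h(n) = -6 + 48/(n + 4).
Then h(-16) = -6 + 48/(-12) = -10.

-10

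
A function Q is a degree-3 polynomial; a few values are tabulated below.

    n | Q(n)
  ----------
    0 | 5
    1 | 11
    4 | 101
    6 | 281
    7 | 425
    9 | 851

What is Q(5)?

175

Write Q(n) = an³ + bn² + cn + d; the 6 given values yield a linear system in the 4 coefficients.
Solving, Q(n) = n³ + n² + 4n + 5.
Then Q(5) = 175.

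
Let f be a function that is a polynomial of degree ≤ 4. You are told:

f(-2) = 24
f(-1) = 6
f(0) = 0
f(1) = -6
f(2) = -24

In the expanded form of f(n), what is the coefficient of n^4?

0

Write f(n) = an^4 + bn³ + cn² + dn + e; the 5 given values yield a linear system in the 5 coefficients.
Solving, the leading coefficient vanishes, and f(n) = -2n³ - 4n.
The coefficient of n^4 is 0.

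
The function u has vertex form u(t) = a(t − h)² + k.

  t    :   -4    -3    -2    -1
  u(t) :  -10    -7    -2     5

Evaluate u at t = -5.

-11

First differences 3, 5, 7; second difference 2 = 2a, so a = 1.
Expanding, the t-coefficient is −2ah = -2h; matching it to the data gives h = -5, and then k = -11.
So u(t) = 1(t + 5)² − 11.
u(-5) = 1·0² − 11 = -11.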